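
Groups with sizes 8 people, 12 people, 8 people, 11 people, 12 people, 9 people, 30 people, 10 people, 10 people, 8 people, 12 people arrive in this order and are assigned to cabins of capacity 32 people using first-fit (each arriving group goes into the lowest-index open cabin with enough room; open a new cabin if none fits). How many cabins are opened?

  8 → cabin 1 (new)  [load 8/32]
  12 → cabin 1  [load 20/32]
  8 → cabin 1  [load 28/32]
  11 → cabin 2 (new)  [load 11/32]
  12 → cabin 2  [load 23/32]
  9 → cabin 2  [load 32/32]
  30 → cabin 3 (new)  [load 30/32]
  10 → cabin 4 (new)  [load 10/32]
  10 → cabin 4  [load 20/32]
  8 → cabin 4  [load 28/32]
  12 → cabin 5 (new)  [load 12/32]
5 cabins opened.

5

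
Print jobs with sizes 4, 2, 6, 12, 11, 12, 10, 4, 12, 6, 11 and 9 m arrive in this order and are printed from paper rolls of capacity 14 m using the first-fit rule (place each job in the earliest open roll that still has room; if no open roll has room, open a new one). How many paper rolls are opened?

9

  4 → roll 1 (new)  [load 4/14]
  2 → roll 1  [load 6/14]
  6 → roll 1  [load 12/14]
  12 → roll 2 (new)  [load 12/14]
  11 → roll 3 (new)  [load 11/14]
  12 → roll 4 (new)  [load 12/14]
  10 → roll 5 (new)  [load 10/14]
  4 → roll 5  [load 14/14]
  12 → roll 6 (new)  [load 12/14]
  6 → roll 7 (new)  [load 6/14]
  11 → roll 8 (new)  [load 11/14]
  9 → roll 9 (new)  [load 9/14]
9 paper rolls opened.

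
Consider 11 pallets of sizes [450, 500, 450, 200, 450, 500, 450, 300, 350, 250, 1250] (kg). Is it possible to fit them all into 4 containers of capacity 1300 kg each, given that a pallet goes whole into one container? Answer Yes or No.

No

Total = 5150 kg; ⌈5150/1300⌉ = 4.
The bound of 4 does not rule out 4, but exhaustive search shows no assignment into 4 containers of capacity 1300 kg exists — the minimum is 5.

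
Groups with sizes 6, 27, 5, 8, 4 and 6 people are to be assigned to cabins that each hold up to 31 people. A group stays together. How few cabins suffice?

Total = 27 + 8 + 6 + 6 + 5 + 4 = 56 people.
Lower bound: ⌈56/31⌉ = 2 cabins.
A packing using 2 cabins:
  cabin 1: 27 + 4 = 31
  cabin 2: 8 + 6 + 6 + 5 = 25
This matches the lower bound, so 2 is optimal.

2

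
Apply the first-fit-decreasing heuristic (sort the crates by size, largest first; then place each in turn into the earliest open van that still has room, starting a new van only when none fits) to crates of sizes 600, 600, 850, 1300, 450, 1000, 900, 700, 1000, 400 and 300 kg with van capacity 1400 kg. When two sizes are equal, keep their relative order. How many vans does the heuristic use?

7

Sorted descending: 1300, 1000, 1000, 900, 850, 700, 600, 600, 450, 400, 300.
  1300 → van 1 (new)  [load 1300/1400]
  1000 → van 2 (new)  [load 1000/1400]
  1000 → van 3 (new)  [load 1000/1400]
  900 → van 4 (new)  [load 900/1400]
  850 → van 5 (new)  [load 850/1400]
  700 → van 6 (new)  [load 700/1400]
  600 → van 6  [load 1300/1400]
  600 → van 7 (new)  [load 600/1400]
  450 → van 4  [load 1350/1400]
  400 → van 2  [load 1400/1400]
  300 → van 3  [load 1300/1400]
7 vans opened.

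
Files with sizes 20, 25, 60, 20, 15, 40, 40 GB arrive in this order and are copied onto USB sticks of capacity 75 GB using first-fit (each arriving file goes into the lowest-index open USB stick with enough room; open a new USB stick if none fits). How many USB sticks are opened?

4

  20 → USB stick 1 (new)  [load 20/75]
  25 → USB stick 1  [load 45/75]
  60 → USB stick 2 (new)  [load 60/75]
  20 → USB stick 1  [load 65/75]
  15 → USB stick 2  [load 75/75]
  40 → USB stick 3 (new)  [load 40/75]
  40 → USB stick 4 (new)  [load 40/75]
4 USB sticks opened.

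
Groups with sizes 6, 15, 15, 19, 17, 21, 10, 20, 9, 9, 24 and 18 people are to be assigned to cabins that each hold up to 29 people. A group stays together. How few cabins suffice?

8

Total = 24 + 21 + 20 + 19 + 18 + 17 + 15 + 15 + 10 + 9 + 9 + 6 = 183 people.
Lower bound: ⌈183/29⌉ = 7 cabins.
Also, 8 groups each exceed 29/2 people, and no two of those can share a cabin, so at least 8 cabins are needed.
A packing using 8 cabins:
  cabin 1: 24 = 24
  cabin 2: 21 + 6 = 27
  cabin 3: 20 + 9 = 29
  cabin 4: 19 + 10 = 29
  cabin 5: 18 + 9 = 27
  cabin 6: 17 = 17
  cabin 7: 15 = 15
  cabin 8: 15 = 15
This matches the lower bound, so 8 is optimal.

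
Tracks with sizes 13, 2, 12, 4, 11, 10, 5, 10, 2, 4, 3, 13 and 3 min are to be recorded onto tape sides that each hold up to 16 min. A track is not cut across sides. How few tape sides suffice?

6

Total = 13 + 13 + 12 + 11 + 10 + 10 + 5 + 4 + 4 + 3 + 3 + 2 + 2 = 92 min.
Lower bound: ⌈92/16⌉ = 6 tape sides.
A packing using 6 tape sides:
  side 1: 13 + 3 = 16
  side 2: 13 + 3 = 16
  side 3: 12 + 4 = 16
  side 4: 11 + 5 = 16
  side 5: 10 + 4 + 2 = 16
  side 6: 10 + 2 = 12
This matches the lower bound, so 6 is optimal.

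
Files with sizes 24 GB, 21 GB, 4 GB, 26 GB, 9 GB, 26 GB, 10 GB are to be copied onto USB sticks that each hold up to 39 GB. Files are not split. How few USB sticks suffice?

4

Total = 26 + 26 + 24 + 21 + 10 + 9 + 4 = 120 GB.
Lower bound: ⌈120/39⌉ = 4 USB sticks.
A packing using 4 USB sticks:
  USB stick 1: 26 + 10 = 36
  USB stick 2: 26 + 9 + 4 = 39
  USB stick 3: 24 = 24
  USB stick 4: 21 = 21
This matches the lower bound, so 4 is optimal.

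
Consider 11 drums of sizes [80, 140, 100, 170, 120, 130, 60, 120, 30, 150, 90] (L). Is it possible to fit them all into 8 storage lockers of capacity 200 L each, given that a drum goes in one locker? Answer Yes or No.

Yes

A valid assignment using 7 storage lockers:
  locker 1: 170 + 30 = 200
  locker 2: 150 = 150
  locker 3: 140 + 60 = 200
  locker 4: 130 = 130
  locker 5: 120 + 80 = 200
  locker 6: 120 = 120
  locker 7: 100 + 90 = 190
That uses only 7 ≤ 8, so 8 storage lockers are enough.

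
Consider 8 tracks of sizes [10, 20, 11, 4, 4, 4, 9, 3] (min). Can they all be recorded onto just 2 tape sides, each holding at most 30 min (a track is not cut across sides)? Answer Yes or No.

Total = 65 min; ⌈65/30⌉ = 3.
At least 3 tape sides are required, but only 2 are allowed.

No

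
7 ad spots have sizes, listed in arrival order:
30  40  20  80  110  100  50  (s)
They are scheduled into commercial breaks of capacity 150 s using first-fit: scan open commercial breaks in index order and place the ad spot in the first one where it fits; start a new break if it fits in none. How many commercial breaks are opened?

  30 → break 1 (new)  [load 30/150]
  40 → break 1  [load 70/150]
  20 → break 1  [load 90/150]
  80 → break 2 (new)  [load 80/150]
  110 → break 3 (new)  [load 110/150]
  100 → break 4 (new)  [load 100/150]
  50 → break 1  [load 140/150]
4 commercial breaks opened.

4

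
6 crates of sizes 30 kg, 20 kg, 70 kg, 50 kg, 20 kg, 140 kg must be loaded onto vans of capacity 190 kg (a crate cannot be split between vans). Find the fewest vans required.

2

Total = 140 + 70 + 50 + 30 + 20 + 20 = 330 kg.
Lower bound: ⌈330/190⌉ = 2 vans.
A packing using 2 vans:
  van 1: 140 + 50 = 190
  van 2: 70 + 30 + 20 + 20 = 140
This matches the lower bound, so 2 is optimal.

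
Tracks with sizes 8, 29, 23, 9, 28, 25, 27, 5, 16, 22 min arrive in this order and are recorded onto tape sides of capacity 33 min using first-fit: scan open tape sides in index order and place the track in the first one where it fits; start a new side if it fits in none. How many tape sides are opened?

  8 → side 1 (new)  [load 8/33]
  29 → side 2 (new)  [load 29/33]
  23 → side 1  [load 31/33]
  9 → side 3 (new)  [load 9/33]
  28 → side 4 (new)  [load 28/33]
  25 → side 5 (new)  [load 25/33]
  27 → side 6 (new)  [load 27/33]
  5 → side 3  [load 14/33]
  16 → side 3  [load 30/33]
  22 → side 7 (new)  [load 22/33]
7 tape sides opened.

7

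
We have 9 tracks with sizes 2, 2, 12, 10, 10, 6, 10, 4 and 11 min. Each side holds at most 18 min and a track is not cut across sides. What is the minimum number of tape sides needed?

Total = 12 + 11 + 10 + 10 + 10 + 6 + 4 + 2 + 2 = 67 min.
Lower bound: ⌈67/18⌉ = 4 tape sides.
Also, 5 tracks each exceed 9 min, and no two of those can share a side, so at least 5 tape sides are needed.
A packing using 5 tape sides:
  side 1: 12 + 6 = 18
  side 2: 11 + 4 + 2 = 17
  side 3: 10 + 2 = 12
  side 4: 10 = 10
  side 5: 10 = 10
This matches the lower bound, so 5 is optimal.

5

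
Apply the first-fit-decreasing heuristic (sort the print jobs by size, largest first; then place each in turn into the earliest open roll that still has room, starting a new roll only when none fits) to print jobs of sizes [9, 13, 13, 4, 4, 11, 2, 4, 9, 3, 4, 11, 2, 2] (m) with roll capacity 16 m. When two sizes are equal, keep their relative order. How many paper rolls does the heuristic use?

6

Sorted descending: 13, 13, 11, 11, 9, 9, 4, 4, 4, 4, 3, 2, 2, 2.
  13 → roll 1 (new)  [load 13/16]
  13 → roll 2 (new)  [load 13/16]
  11 → roll 3 (new)  [load 11/16]
  11 → roll 4 (new)  [load 11/16]
  9 → roll 5 (new)  [load 9/16]
  9 → roll 6 (new)  [load 9/16]
  4 → roll 3  [load 15/16]
  4 → roll 4  [load 15/16]
  4 → roll 5  [load 13/16]
  4 → roll 6  [load 13/16]
  3 → roll 1  [load 16/16]
  2 → roll 2  [load 15/16]
  2 → roll 5  [load 15/16]
  2 → roll 6  [load 15/16]
6 paper rolls opened.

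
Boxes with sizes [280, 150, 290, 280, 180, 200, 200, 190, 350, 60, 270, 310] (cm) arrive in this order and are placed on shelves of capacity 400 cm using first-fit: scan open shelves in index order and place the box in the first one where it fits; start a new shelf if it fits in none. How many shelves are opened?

9

  280 → shelf 1 (new)  [load 280/400]
  150 → shelf 2 (new)  [load 150/400]
  290 → shelf 3 (new)  [load 290/400]
  280 → shelf 4 (new)  [load 280/400]
  180 → shelf 2  [load 330/400]
  200 → shelf 5 (new)  [load 200/400]
  200 → shelf 5  [load 400/400]
  190 → shelf 6 (new)  [load 190/400]
  350 → shelf 7 (new)  [load 350/400]
  60 → shelf 1  [load 340/400]
  270 → shelf 8 (new)  [load 270/400]
  310 → shelf 9 (new)  [load 310/400]
9 shelves opened.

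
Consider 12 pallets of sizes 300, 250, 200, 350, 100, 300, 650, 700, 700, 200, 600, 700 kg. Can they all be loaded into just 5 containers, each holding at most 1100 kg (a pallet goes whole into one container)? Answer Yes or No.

Yes

A valid assignment using 5 containers:
  container 1: 700 + 350 = 1050
  container 2: 700 + 300 + 100 = 1100
  container 3: 700 + 300 = 1000
  container 4: 650 + 250 + 200 = 1100
  container 5: 600 + 200 = 800
Every load is within 1100 kg, so 5 containers suffice.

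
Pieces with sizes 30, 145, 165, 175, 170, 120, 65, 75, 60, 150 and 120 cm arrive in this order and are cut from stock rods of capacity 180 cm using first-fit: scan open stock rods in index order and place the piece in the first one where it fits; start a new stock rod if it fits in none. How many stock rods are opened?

8

  30 → stock rod 1 (new)  [load 30/180]
  145 → stock rod 1  [load 175/180]
  165 → stock rod 2 (new)  [load 165/180]
  175 → stock rod 3 (new)  [load 175/180]
  170 → stock rod 4 (new)  [load 170/180]
  120 → stock rod 5 (new)  [load 120/180]
  65 → stock rod 6 (new)  [load 65/180]
  75 → stock rod 6  [load 140/180]
  60 → stock rod 5  [load 180/180]
  150 → stock rod 7 (new)  [load 150/180]
  120 → stock rod 8 (new)  [load 120/180]
8 stock rods opened.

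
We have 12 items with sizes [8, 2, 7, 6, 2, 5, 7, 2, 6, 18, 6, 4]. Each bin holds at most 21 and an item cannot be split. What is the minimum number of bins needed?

4

Total = 18 + 8 + 7 + 7 + 6 + 6 + 6 + 5 + 4 + 2 + 2 + 2 = 73.
Lower bound: ⌈73/21⌉ = 4 bins.
A packing using 4 bins:
  bin 1: 18 + 2 = 20
  bin 2: 8 + 7 + 6 = 21
  bin 3: 7 + 6 + 6 + 2 = 21
  bin 4: 5 + 4 + 2 = 11
This matches the lower bound, so 4 is optimal.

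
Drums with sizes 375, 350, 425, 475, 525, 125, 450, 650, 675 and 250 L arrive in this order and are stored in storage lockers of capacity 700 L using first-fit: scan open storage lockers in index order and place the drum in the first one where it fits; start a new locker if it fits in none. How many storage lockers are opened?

8

  375 → locker 1 (new)  [load 375/700]
  350 → locker 2 (new)  [load 350/700]
  425 → locker 3 (new)  [load 425/700]
  475 → locker 4 (new)  [load 475/700]
  525 → locker 5 (new)  [load 525/700]
  125 → locker 1  [load 500/700]
  450 → locker 6 (new)  [load 450/700]
  650 → locker 7 (new)  [load 650/700]
  675 → locker 8 (new)  [load 675/700]
  250 → locker 2  [load 600/700]
8 storage lockers opened.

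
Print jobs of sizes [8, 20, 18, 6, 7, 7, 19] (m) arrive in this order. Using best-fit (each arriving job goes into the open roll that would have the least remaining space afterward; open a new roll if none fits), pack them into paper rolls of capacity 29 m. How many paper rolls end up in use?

4

  8 → roll 1 (new)  [load 8/29]
  20 → roll 1  [load 28/29]
  18 → roll 2 (new)  [load 18/29]
  6 → roll 2  [load 24/29]
  7 → roll 3 (new)  [load 7/29]
  7 → roll 3  [load 14/29]
  19 → roll 4 (new)  [load 19/29]
4 paper rolls opened.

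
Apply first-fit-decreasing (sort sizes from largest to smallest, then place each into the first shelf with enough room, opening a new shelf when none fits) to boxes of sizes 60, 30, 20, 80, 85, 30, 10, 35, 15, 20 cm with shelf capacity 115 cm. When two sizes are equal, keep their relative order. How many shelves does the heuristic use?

4

Sorted descending: 85, 80, 60, 35, 30, 30, 20, 20, 15, 10.
  85 → shelf 1 (new)  [load 85/115]
  80 → shelf 2 (new)  [load 80/115]
  60 → shelf 3 (new)  [load 60/115]
  35 → shelf 2  [load 115/115]
  30 → shelf 1  [load 115/115]
  30 → shelf 3  [load 90/115]
  20 → shelf 3  [load 110/115]
  20 → shelf 4 (new)  [load 20/115]
  15 → shelf 4  [load 35/115]
  10 → shelf 4  [load 45/115]
4 shelves opened.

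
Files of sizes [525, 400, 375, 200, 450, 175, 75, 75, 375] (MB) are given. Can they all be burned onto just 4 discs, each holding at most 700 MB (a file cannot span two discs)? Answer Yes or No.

Total = 2650 MB; ⌈2650/700⌉ = 4.
5 files each exceed half the capacity and cannot share a disc, forcing at least 5 discs.
At least 5 discs are required, but only 4 are allowed.

No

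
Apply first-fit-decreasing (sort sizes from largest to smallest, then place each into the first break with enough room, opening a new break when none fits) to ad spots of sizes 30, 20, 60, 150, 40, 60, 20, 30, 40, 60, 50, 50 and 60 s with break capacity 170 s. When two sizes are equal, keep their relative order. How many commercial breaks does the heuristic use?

Sorted descending: 150, 60, 60, 60, 60, 50, 50, 40, 40, 30, 30, 20, 20.
  150 → break 1 (new)  [load 150/170]
  60 → break 2 (new)  [load 60/170]
  60 → break 2  [load 120/170]
  60 → break 3 (new)  [load 60/170]
  60 → break 3  [load 120/170]
  50 → break 2  [load 170/170]
  50 → break 3  [load 170/170]
  40 → break 4 (new)  [load 40/170]
  40 → break 4  [load 80/170]
  30 → break 4  [load 110/170]
  30 → break 4  [load 140/170]
  20 → break 1  [load 170/170]
  20 → break 4  [load 160/170]
4 commercial breaks opened.

4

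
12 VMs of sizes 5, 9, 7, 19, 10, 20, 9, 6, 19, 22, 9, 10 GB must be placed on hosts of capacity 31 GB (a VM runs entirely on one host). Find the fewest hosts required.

5

Total = 22 + 20 + 19 + 19 + 10 + 10 + 9 + 9 + 9 + 7 + 6 + 5 = 145 GB.
Lower bound: ⌈145/31⌉ = 5 hosts.
A packing using 5 hosts:
  host 1: 22 + 9 = 31
  host 2: 20 + 10 = 30
  host 3: 19 + 10 = 29
  host 4: 19 + 9 = 28
  host 5: 9 + 7 + 6 + 5 = 27
This matches the lower bound, so 5 is optimal.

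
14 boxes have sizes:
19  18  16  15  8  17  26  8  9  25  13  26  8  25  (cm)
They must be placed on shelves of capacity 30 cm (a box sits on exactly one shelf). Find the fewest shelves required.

9

Total = 26 + 26 + 25 + 25 + 19 + 18 + 17 + 16 + 15 + 13 + 9 + 8 + 8 + 8 = 233 cm.
Lower bound: ⌈233/30⌉ = 8 shelves.
A packing using 9 shelves:
  shelf 1: 26 = 26
  shelf 2: 26 = 26
  shelf 3: 25 = 25
  shelf 4: 25 = 25
  shelf 5: 19 + 9 = 28
  shelf 6: 18 + 8 = 26
  shelf 7: 17 + 13 = 30
  shelf 8: 16 + 8 = 24
  shelf 9: 15 + 8 = 23
No arrangement into 8 shelves stays within capacity, so 9 is optimal.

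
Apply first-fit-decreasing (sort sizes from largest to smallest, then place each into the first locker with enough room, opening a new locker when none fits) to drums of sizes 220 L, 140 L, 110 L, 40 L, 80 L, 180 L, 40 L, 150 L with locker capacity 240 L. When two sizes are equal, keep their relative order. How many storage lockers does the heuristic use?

Sorted descending: 220, 180, 150, 140, 110, 80, 40, 40.
  220 → locker 1 (new)  [load 220/240]
  180 → locker 2 (new)  [load 180/240]
  150 → locker 3 (new)  [load 150/240]
  140 → locker 4 (new)  [load 140/240]
  110 → locker 5 (new)  [load 110/240]
  80 → locker 3  [load 230/240]
  40 → locker 2  [load 220/240]
  40 → locker 4  [load 180/240]
5 storage lockers opened.

5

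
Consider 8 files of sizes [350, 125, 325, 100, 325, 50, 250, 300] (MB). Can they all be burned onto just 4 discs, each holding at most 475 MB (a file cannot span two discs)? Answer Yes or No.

No

Total = 1825 MB; ⌈1825/475⌉ = 4.
5 files each exceed half the capacity and cannot share a disc, forcing at least 5 discs.
At least 5 discs are required, but only 4 are allowed.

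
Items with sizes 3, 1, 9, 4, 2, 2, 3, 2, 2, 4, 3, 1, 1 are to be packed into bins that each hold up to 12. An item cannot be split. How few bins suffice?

Total = 9 + 4 + 4 + 3 + 3 + 3 + 2 + 2 + 2 + 2 + 1 + 1 + 1 = 37.
Lower bound: ⌈37/12⌉ = 4 bins.
A packing using 4 bins:
  bin 1: 9 + 3 = 12
  bin 2: 4 + 4 + 3 + 1 = 12
  bin 3: 3 + 2 + 2 + 2 + 2 + 1 = 12
  bin 4: 1 = 1
This matches the lower bound, so 4 is optimal.

4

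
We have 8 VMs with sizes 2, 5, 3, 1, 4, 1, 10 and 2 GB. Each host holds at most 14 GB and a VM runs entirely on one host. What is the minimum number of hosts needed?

Total = 10 + 5 + 4 + 3 + 2 + 2 + 1 + 1 = 28 GB.
Lower bound: ⌈28/14⌉ = 2 hosts.
A packing using 2 hosts:
  host 1: 10 + 4 = 14
  host 2: 5 + 3 + 2 + 2 + 1 + 1 = 14
This matches the lower bound, so 2 is optimal.

2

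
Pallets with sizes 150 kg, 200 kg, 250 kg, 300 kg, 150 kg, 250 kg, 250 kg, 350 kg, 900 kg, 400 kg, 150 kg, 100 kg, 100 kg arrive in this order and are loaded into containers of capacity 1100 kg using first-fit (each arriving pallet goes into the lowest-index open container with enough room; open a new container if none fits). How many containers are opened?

  150 → container 1 (new)  [load 150/1100]
  200 → container 1  [load 350/1100]
  250 → container 1  [load 600/1100]
  300 → container 1  [load 900/1100]
  150 → container 1  [load 1050/1100]
  250 → container 2 (new)  [load 250/1100]
  250 → container 2  [load 500/1100]
  350 → container 2  [load 850/1100]
  900 → container 3 (new)  [load 900/1100]
  400 → container 4 (new)  [load 400/1100]
  150 → container 2  [load 1000/1100]
  100 → container 2  [load 1100/1100]
  100 → container 3  [load 1000/1100]
4 containers opened.

4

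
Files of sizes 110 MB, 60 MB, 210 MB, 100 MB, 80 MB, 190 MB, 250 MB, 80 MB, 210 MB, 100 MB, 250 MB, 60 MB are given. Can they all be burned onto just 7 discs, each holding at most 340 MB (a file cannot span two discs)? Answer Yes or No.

Yes

A valid assignment using 6 discs:
  disc 1: 250 + 80 = 330
  disc 2: 250 + 80 = 330
  disc 3: 210 + 110 = 320
  disc 4: 210 + 100 = 310
  disc 5: 190 + 100 = 290
  disc 6: 60 + 60 = 120
That uses only 6 ≤ 7, so 7 discs are enough.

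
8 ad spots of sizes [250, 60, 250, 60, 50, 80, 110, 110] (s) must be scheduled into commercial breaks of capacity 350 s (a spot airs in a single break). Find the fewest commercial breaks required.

Total = 250 + 250 + 110 + 110 + 80 + 60 + 60 + 50 = 970 s.
Lower bound: ⌈970/350⌉ = 3 commercial breaks.
A packing using 3 commercial breaks:
  break 1: 250 + 80 = 330
  break 2: 250 + 60 = 310
  break 3: 110 + 110 + 60 + 50 = 330
This matches the lower bound, so 3 is optimal.

3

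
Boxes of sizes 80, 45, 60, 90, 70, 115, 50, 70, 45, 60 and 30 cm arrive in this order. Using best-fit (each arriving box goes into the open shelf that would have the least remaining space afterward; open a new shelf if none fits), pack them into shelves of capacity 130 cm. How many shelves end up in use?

  80 → shelf 1 (new)  [load 80/130]
  45 → shelf 1  [load 125/130]
  60 → shelf 2 (new)  [load 60/130]
  90 → shelf 3 (new)  [load 90/130]
  70 → shelf 2  [load 130/130]
  115 → shelf 4 (new)  [load 115/130]
  50 → shelf 5 (new)  [load 50/130]
  70 → shelf 5  [load 120/130]
  45 → shelf 6 (new)  [load 45/130]
  60 → shelf 6  [load 105/130]
  30 → shelf 3  [load 120/130]
6 shelves opened.

6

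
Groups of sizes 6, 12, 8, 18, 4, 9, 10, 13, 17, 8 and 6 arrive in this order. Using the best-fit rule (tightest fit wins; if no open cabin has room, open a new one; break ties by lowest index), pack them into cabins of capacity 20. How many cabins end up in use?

6

  6 → cabin 1 (new)  [load 6/20]
  12 → cabin 1  [load 18/20]
  8 → cabin 2 (new)  [load 8/20]
  18 → cabin 3 (new)  [load 18/20]
  4 → cabin 2  [load 12/20]
  9 → cabin 4 (new)  [load 9/20]
  10 → cabin 4  [load 19/20]
  13 → cabin 5 (new)  [load 13/20]
  17 → cabin 6 (new)  [load 17/20]
  8 → cabin 2  [load 20/20]
  6 → cabin 5  [load 19/20]
6 cabins opened.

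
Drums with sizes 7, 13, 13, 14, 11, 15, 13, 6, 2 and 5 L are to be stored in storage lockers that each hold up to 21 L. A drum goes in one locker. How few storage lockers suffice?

6

Total = 15 + 14 + 13 + 13 + 13 + 11 + 7 + 6 + 5 + 2 = 99 L.
Lower bound: ⌈99/21⌉ = 5 storage lockers.
Also, 6 drums each exceed 21/2 L, and no two of those can share a locker, so at least 6 storage lockers are needed.
A packing using 6 storage lockers:
  locker 1: 15 + 6 = 21
  locker 2: 14 + 7 = 21
  locker 3: 13 + 5 + 2 = 20
  locker 4: 13 = 13
  locker 5: 13 = 13
  locker 6: 11 = 11
This matches the lower bound, so 6 is optimal.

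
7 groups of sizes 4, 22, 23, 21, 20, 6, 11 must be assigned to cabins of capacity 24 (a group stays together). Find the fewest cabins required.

5

Total = 23 + 22 + 21 + 20 + 11 + 6 + 4 = 107.
Lower bound: ⌈107/24⌉ = 5 cabins.
A packing using 5 cabins:
  cabin 1: 23 = 23
  cabin 2: 22 = 22
  cabin 3: 21 = 21
  cabin 4: 20 + 4 = 24
  cabin 5: 11 + 6 = 17
This matches the lower bound, so 5 is optimal.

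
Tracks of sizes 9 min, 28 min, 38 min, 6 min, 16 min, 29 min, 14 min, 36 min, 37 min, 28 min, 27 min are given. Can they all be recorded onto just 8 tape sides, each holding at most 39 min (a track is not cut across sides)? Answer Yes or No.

Yes

A valid assignment using 8 tape sides:
  side 1: 38 = 38
  side 2: 37 = 37
  side 3: 36 = 36
  side 4: 29 + 9 = 38
  side 5: 28 + 6 = 34
  side 6: 28 = 28
  side 7: 27 = 27
  side 8: 16 + 14 = 30
Every load is within 39 min, so 8 tape sides suffice.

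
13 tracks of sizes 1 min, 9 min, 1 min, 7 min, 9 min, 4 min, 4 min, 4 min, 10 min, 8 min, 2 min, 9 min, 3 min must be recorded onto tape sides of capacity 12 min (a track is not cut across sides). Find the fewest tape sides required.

Total = 10 + 9 + 9 + 9 + 8 + 7 + 4 + 4 + 4 + 3 + 2 + 1 + 1 = 71 min.
Lower bound: ⌈71/12⌉ = 6 tape sides.
A packing using 7 tape sides:
  side 1: 10 + 2 = 12
  side 2: 9 + 3 = 12
  side 3: 9 + 1 + 1 = 11
  side 4: 9 = 9
  side 5: 8 + 4 = 12
  side 6: 7 + 4 = 11
  side 7: 4 = 4
No arrangement into 6 tape sides stays within capacity, so 7 is optimal.

7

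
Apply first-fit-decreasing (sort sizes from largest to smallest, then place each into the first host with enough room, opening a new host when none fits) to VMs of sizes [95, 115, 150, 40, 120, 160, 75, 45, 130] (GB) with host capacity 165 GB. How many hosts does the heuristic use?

Sorted descending: 160, 150, 130, 120, 115, 95, 75, 45, 40.
  160 → host 1 (new)  [load 160/165]
  150 → host 2 (new)  [load 150/165]
  130 → host 3 (new)  [load 130/165]
  120 → host 4 (new)  [load 120/165]
  115 → host 5 (new)  [load 115/165]
  95 → host 6 (new)  [load 95/165]
  75 → host 7 (new)  [load 75/165]
  45 → host 4  [load 165/165]
  40 → host 5  [load 155/165]
7 hosts opened.

7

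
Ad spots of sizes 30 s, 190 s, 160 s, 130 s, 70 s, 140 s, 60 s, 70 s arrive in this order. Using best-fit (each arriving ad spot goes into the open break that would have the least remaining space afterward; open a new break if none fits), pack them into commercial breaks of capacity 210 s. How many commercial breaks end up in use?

5

  30 → break 1 (new)  [load 30/210]
  190 → break 2 (new)  [load 190/210]
  160 → break 1  [load 190/210]
  130 → break 3 (new)  [load 130/210]
  70 → break 3  [load 200/210]
  140 → break 4 (new)  [load 140/210]
  60 → break 4  [load 200/210]
  70 → break 5 (new)  [load 70/210]
5 commercial breaks opened.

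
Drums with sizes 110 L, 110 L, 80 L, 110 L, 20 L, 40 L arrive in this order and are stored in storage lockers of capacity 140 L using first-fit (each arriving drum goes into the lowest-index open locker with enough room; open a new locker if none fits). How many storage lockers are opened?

4

  110 → locker 1 (new)  [load 110/140]
  110 → locker 2 (new)  [load 110/140]
  80 → locker 3 (new)  [load 80/140]
  110 → locker 4 (new)  [load 110/140]
  20 → locker 1  [load 130/140]
  40 → locker 3  [load 120/140]
4 storage lockers opened.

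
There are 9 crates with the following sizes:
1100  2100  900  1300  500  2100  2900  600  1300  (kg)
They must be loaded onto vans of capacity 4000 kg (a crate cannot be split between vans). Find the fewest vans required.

Total = 2900 + 2100 + 2100 + 1300 + 1300 + 1100 + 900 + 600 + 500 = 12800 kg.
Lower bound: ⌈12800/4000⌉ = 4 vans.
A packing using 4 vans:
  van 1: 2900 + 1100 = 4000
  van 2: 2100 + 1300 + 600 = 4000
  van 3: 2100 + 1300 + 500 = 3900
  van 4: 900 = 900
This matches the lower bound, so 4 is optimal.

4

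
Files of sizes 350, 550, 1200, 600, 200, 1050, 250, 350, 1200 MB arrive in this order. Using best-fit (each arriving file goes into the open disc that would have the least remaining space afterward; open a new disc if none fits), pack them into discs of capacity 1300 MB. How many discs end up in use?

  350 → disc 1 (new)  [load 350/1300]
  550 → disc 1  [load 900/1300]
  1200 → disc 2 (new)  [load 1200/1300]
  600 → disc 3 (new)  [load 600/1300]
  200 → disc 1  [load 1100/1300]
  1050 → disc 4 (new)  [load 1050/1300]
  250 → disc 4  [load 1300/1300]
  350 → disc 3  [load 950/1300]
  1200 → disc 5 (new)  [load 1200/1300]
5 discs opened.

5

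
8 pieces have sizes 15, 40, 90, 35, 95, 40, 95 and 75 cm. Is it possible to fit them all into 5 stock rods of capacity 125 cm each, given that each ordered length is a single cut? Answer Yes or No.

Yes

A valid assignment using 5 stock rods:
  stock rod 1: 95 + 15 = 110
  stock rod 2: 95 = 95
  stock rod 3: 90 + 35 = 125
  stock rod 4: 75 + 40 = 115
  stock rod 5: 40 = 40
Every load is within 125 cm, so 5 stock rods suffice.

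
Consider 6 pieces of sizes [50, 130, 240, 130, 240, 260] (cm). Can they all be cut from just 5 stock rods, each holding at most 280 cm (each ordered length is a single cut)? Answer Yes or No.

Yes

A valid assignment using 5 stock rods:
  stock rod 1: 260 = 260
  stock rod 2: 240 = 240
  stock rod 3: 240 = 240
  stock rod 4: 130 + 130 = 260
  stock rod 5: 50 = 50
Every load is within 280 cm, so 5 stock rods suffice.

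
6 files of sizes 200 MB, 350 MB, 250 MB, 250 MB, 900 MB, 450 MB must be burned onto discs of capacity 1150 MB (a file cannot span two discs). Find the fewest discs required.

Total = 900 + 450 + 350 + 250 + 250 + 200 = 2400 MB.
Lower bound: ⌈2400/1150⌉ = 3 discs.
A packing using 3 discs:
  disc 1: 900 + 250 = 1150
  disc 2: 450 + 350 + 250 = 1050
  disc 3: 200 = 200
This matches the lower bound, so 3 is optimal.

3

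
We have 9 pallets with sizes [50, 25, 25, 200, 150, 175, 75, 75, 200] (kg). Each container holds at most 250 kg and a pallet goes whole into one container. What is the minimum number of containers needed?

4

Total = 200 + 200 + 175 + 150 + 75 + 75 + 50 + 25 + 25 = 975 kg.
Lower bound: ⌈975/250⌉ = 4 containers.
A packing using 4 containers:
  container 1: 200 + 50 = 250
  container 2: 200 + 25 + 25 = 250
  container 3: 175 + 75 = 250
  container 4: 150 + 75 = 225
This matches the lower bound, so 4 is optimal.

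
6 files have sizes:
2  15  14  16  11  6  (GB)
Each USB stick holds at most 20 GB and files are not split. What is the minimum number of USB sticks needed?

Total = 16 + 15 + 14 + 11 + 6 + 2 = 64 GB.
Lower bound: ⌈64/20⌉ = 4 USB sticks.
A packing using 4 USB sticks:
  USB stick 1: 16 + 2 = 18
  USB stick 2: 15 = 15
  USB stick 3: 14 + 6 = 20
  USB stick 4: 11 = 11
This matches the lower bound, so 4 is optimal.

4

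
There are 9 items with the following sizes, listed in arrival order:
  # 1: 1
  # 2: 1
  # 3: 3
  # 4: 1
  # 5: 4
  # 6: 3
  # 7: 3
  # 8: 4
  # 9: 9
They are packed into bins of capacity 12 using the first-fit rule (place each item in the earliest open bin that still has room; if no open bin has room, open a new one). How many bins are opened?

  1 → bin 1 (new)  [load 1/12]
  1 → bin 1  [load 2/12]
  3 → bin 1  [load 5/12]
  1 → bin 1  [load 6/12]
  4 → bin 1  [load 10/12]
  3 → bin 2 (new)  [load 3/12]
  3 → bin 2  [load 6/12]
  4 → bin 2  [load 10/12]
  9 → bin 3 (new)  [load 9/12]
3 bins opened.

3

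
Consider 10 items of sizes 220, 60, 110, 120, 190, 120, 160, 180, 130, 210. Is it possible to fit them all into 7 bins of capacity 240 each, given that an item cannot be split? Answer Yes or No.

Yes

A valid assignment using 7 bins:
  bin 1: 220 = 220
  bin 2: 210 = 210
  bin 3: 190 = 190
  bin 4: 180 + 60 = 240
  bin 5: 160 = 160
  bin 6: 130 + 110 = 240
  bin 7: 120 + 120 = 240
Every load is within 240, so 7 bins suffice.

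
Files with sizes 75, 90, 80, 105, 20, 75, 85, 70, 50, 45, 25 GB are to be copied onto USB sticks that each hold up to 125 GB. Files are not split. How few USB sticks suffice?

Total = 105 + 90 + 85 + 80 + 75 + 75 + 70 + 50 + 45 + 25 + 20 = 720 GB.
Lower bound: ⌈720/125⌉ = 6 USB sticks.
Also, 7 files each exceed 125/2 GB, and no two of those can share a USB stick, so at least 7 USB sticks are needed.
A packing using 7 USB sticks:
  USB stick 1: 105 + 20 = 125
  USB stick 2: 90 + 25 = 115
  USB stick 3: 85 = 85
  USB stick 4: 80 + 45 = 125
  USB stick 5: 75 + 50 = 125
  USB stick 6: 75 = 75
  USB stick 7: 70 = 70
This matches the lower bound, so 7 is optimal.

7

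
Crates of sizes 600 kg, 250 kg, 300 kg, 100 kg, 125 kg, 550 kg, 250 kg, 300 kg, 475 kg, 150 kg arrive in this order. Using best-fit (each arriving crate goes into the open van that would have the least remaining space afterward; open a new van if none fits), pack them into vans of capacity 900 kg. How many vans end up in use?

  600 → van 1 (new)  [load 600/900]
  250 → van 1  [load 850/900]
  300 → van 2 (new)  [load 300/900]
  100 → van 2  [load 400/900]
  125 → van 2  [load 525/900]
  550 → van 3 (new)  [load 550/900]
  250 → van 3  [load 800/900]
  300 → van 2  [load 825/900]
  475 → van 4 (new)  [load 475/900]
  150 → van 4  [load 625/900]
4 vans opened.

4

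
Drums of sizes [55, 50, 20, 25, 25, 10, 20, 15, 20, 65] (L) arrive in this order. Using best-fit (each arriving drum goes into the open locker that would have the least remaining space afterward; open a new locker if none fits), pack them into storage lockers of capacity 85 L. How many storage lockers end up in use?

  55 → locker 1 (new)  [load 55/85]
  50 → locker 2 (new)  [load 50/85]
  20 → locker 1  [load 75/85]
  25 → locker 2  [load 75/85]
  25 → locker 3 (new)  [load 25/85]
  10 → locker 1  [load 85/85]
  20 → locker 3  [load 45/85]
  15 → locker 3  [load 60/85]
  20 → locker 3  [load 80/85]
  65 → locker 4 (new)  [load 65/85]
4 storage lockers opened.

4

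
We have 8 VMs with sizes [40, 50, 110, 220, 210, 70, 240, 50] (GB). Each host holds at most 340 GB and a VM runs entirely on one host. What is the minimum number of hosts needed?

Total = 240 + 220 + 210 + 110 + 70 + 50 + 50 + 40 = 990 GB.
Lower bound: ⌈990/340⌉ = 3 hosts.
A packing using 3 hosts:
  host 1: 240 + 50 + 50 = 340
  host 2: 220 + 110 = 330
  host 3: 210 + 70 + 40 = 320
This matches the lower bound, so 3 is optimal.

3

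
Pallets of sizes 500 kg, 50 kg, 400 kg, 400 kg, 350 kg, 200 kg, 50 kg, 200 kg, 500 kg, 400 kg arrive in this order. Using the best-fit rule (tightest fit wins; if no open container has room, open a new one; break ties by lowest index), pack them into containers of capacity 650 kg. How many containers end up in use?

6

  500 → container 1 (new)  [load 500/650]
  50 → container 1  [load 550/650]
  400 → container 2 (new)  [load 400/650]
  400 → container 3 (new)  [load 400/650]
  350 → container 4 (new)  [load 350/650]
  200 → container 2  [load 600/650]
  50 → container 2  [load 650/650]
  200 → container 3  [load 600/650]
  500 → container 5 (new)  [load 500/650]
  400 → container 6 (new)  [load 400/650]
6 containers opened.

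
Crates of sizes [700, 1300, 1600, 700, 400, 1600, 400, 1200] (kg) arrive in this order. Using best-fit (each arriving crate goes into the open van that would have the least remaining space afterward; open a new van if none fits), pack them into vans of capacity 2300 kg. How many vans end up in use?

4

  700 → van 1 (new)  [load 700/2300]
  1300 → van 1  [load 2000/2300]
  1600 → van 2 (new)  [load 1600/2300]
  700 → van 2  [load 2300/2300]
  400 → van 3 (new)  [load 400/2300]
  1600 → van 3  [load 2000/2300]
  400 → van 4 (new)  [load 400/2300]
  1200 → van 4  [load 1600/2300]
4 vans opened.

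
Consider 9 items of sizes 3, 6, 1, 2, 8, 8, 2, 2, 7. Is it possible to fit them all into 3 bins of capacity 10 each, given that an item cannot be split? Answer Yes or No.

No

Total = 39; ⌈39/10⌉ = 4.
At least 4 bins are required, but only 3 are allowed.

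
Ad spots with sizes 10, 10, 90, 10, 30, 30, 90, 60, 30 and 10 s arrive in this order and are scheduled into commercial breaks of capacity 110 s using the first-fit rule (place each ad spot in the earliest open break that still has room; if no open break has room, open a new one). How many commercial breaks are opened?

4

  10 → break 1 (new)  [load 10/110]
  10 → break 1  [load 20/110]
  90 → break 1  [load 110/110]
  10 → break 2 (new)  [load 10/110]
  30 → break 2  [load 40/110]
  30 → break 2  [load 70/110]
  90 → break 3 (new)  [load 90/110]
  60 → break 4 (new)  [load 60/110]
  30 → break 2  [load 100/110]
  10 → break 2  [load 110/110]
4 commercial breaks opened.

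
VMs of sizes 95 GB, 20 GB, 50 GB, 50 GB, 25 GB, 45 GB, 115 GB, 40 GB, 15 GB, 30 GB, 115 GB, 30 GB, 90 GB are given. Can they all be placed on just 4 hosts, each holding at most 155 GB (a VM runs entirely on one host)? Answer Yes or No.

No

Total = 720 GB; ⌈720/155⌉ = 5.
At least 5 hosts are required, but only 4 are allowed.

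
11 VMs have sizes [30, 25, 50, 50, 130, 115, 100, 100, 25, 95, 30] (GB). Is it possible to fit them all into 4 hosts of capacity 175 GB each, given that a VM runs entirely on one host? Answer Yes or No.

Total = 750 GB; ⌈750/175⌉ = 5.
At least 5 hosts are required, but only 4 are allowed.

No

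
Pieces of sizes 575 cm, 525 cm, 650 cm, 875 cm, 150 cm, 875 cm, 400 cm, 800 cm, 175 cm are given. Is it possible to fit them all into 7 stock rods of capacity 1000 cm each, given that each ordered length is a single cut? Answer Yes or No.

A valid assignment using 6 stock rods:
  stock rod 1: 875 = 875
  stock rod 2: 875 = 875
  stock rod 3: 800 + 175 = 975
  stock rod 4: 650 + 150 = 800
  stock rod 5: 575 + 400 = 975
  stock rod 6: 525 = 525
That uses only 6 ≤ 7, so 7 stock rods are enough.

Yes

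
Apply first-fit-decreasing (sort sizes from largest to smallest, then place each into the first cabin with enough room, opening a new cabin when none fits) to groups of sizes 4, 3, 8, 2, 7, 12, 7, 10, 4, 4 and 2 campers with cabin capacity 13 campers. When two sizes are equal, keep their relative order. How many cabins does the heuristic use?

Sorted descending: 12, 10, 8, 7, 7, 4, 4, 4, 3, 2, 2.
  12 → cabin 1 (new)  [load 12/13]
  10 → cabin 2 (new)  [load 10/13]
  8 → cabin 3 (new)  [load 8/13]
  7 → cabin 4 (new)  [load 7/13]
  7 → cabin 5 (new)  [load 7/13]
  4 → cabin 3  [load 12/13]
  4 → cabin 4  [load 11/13]
  4 → cabin 5  [load 11/13]
  3 → cabin 2  [load 13/13]
  2 → cabin 4  [load 13/13]
  2 → cabin 5  [load 13/13]
5 cabins opened.

5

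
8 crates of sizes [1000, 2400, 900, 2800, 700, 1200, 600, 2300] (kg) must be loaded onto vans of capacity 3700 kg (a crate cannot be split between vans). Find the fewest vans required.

4

Total = 2800 + 2400 + 2300 + 1200 + 1000 + 900 + 700 + 600 = 11900 kg.
Lower bound: ⌈11900/3700⌉ = 4 vans.
A packing using 4 vans:
  van 1: 2800 + 900 = 3700
  van 2: 2400 + 1200 = 3600
  van 3: 2300 + 1000 = 3300
  van 4: 700 + 600 = 1300
This matches the lower bound, so 4 is optimal.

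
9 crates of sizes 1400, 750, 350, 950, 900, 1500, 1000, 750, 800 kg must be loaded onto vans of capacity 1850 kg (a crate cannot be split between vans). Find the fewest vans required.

5

Total = 1500 + 1400 + 1000 + 950 + 900 + 800 + 750 + 750 + 350 = 8400 kg.
Lower bound: ⌈8400/1850⌉ = 5 vans.
A packing using 5 vans:
  van 1: 1500 + 350 = 1850
  van 2: 1400 = 1400
  van 3: 1000 + 800 = 1800
  van 4: 950 + 900 = 1850
  van 5: 750 + 750 = 1500
This matches the lower bound, so 5 is optimal.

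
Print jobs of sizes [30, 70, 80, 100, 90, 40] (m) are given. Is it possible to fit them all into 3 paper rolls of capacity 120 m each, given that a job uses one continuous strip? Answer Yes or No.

No

Total = 410 m; ⌈410/120⌉ = 4.
At least 4 paper rolls are required, but only 3 are allowed.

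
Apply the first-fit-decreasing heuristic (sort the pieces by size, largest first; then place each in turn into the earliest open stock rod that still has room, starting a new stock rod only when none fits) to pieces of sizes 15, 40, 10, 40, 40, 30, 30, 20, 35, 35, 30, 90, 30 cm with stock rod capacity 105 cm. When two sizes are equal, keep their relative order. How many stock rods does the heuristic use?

5

Sorted descending: 90, 40, 40, 40, 35, 35, 30, 30, 30, 30, 20, 15, 10.
  90 → stock rod 1 (new)  [load 90/105]
  40 → stock rod 2 (new)  [load 40/105]
  40 → stock rod 2  [load 80/105]
  40 → stock rod 3 (new)  [load 40/105]
  35 → stock rod 3  [load 75/105]
  35 → stock rod 4 (new)  [load 35/105]
  30 → stock rod 3  [load 105/105]
  30 → stock rod 4  [load 65/105]
  30 → stock rod 4  [load 95/105]
  30 → stock rod 5 (new)  [load 30/105]
  20 → stock rod 2  [load 100/105]
  15 → stock rod 1  [load 105/105]
  10 → stock rod 4  [load 105/105]
5 stock rods opened.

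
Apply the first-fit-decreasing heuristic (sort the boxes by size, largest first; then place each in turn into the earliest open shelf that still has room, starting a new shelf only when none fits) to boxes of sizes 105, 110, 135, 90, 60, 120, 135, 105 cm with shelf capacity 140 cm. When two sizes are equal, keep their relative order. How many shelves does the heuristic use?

Sorted descending: 135, 135, 120, 110, 105, 105, 90, 60.
  135 → shelf 1 (new)  [load 135/140]
  135 → shelf 2 (new)  [load 135/140]
  120 → shelf 3 (new)  [load 120/140]
  110 → shelf 4 (new)  [load 110/140]
  105 → shelf 5 (new)  [load 105/140]
  105 → shelf 6 (new)  [load 105/140]
  90 → shelf 7 (new)  [load 90/140]
  60 → shelf 8 (new)  [load 60/140]
8 shelves opened.

8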